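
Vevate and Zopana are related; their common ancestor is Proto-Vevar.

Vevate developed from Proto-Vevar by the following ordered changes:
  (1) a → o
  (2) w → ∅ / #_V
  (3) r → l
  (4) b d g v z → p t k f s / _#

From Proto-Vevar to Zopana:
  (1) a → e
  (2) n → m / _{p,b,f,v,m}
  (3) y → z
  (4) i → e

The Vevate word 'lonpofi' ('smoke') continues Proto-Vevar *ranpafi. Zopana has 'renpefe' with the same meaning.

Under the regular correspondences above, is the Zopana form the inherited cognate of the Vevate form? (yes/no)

no

Derive the expected Zopana reflex of *ranpafi:
Zopana: start from *ranpafi.
  rule 1 (vowel merger): ranpafi → renpefi
  rule 2 (nasal place assimilation): renpefi → rempefi
  rule 3: no change — rempefi
  rule 4 (vowel merger): rempefi → rempefe
  ⇒ Zopana rempefe
The regular Zopana reflex would be 'rempefe', but the attested form is 'renpefe'. The correspondence is irregular, so they are not cognates (the Zopana form has a different source).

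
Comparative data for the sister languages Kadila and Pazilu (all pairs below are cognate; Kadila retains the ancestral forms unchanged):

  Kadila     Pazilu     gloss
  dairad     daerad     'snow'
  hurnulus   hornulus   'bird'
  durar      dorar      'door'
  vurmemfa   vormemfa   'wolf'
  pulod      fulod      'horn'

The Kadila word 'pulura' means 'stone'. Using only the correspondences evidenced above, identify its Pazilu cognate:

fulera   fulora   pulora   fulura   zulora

fulora

pulod ~ fulod — Kadila p corresponds to Pazilu f word-initially before a back vowel.
hurnulus ~ hornulus, durar ~ dorar — Kadila u corresponds to Pazilu o after a consonant, before r.
Applying these to Kadila 'pulura':
  pulura → fulura   (p→f word-initially before a back vowel)
  fulura → fulora   (u→o after a consonant, before r)
So the Pazilu cognate is 'fulora'.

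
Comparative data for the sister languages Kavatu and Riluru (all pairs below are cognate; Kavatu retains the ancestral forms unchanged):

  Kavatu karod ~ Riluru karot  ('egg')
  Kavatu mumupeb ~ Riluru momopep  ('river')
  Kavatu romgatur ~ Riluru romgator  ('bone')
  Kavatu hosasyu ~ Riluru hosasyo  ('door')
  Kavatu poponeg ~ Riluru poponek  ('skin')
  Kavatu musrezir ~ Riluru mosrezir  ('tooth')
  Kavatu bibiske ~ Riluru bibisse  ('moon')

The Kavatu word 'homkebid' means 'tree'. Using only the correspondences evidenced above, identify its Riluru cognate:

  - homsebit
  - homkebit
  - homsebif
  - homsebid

homsebit

bibiske ~ bibisse — Kavatu k corresponds to Riluru s after a consonant, before a front vowel.
karod ~ karot — Kavatu d corresponds to Riluru t word-finally.
Applying these to Kavatu 'homkebid':
  homkebid → homsebid   (k→s after a consonant, before a front vowel)
  homsebid → homsebit   (d→t word-finally)
So the Riluru cognate is 'homsebit'.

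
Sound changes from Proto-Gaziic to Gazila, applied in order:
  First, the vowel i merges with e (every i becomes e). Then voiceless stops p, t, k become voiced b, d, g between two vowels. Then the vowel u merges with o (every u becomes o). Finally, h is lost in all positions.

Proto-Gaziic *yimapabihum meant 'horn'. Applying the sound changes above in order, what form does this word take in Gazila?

Gazila: *yimapabihum > yemapabehum > yemababehum > yemababehom > yemababeom  (by vowel merger, intervocalic voicing, vowel merger, h-loss)

yemababeom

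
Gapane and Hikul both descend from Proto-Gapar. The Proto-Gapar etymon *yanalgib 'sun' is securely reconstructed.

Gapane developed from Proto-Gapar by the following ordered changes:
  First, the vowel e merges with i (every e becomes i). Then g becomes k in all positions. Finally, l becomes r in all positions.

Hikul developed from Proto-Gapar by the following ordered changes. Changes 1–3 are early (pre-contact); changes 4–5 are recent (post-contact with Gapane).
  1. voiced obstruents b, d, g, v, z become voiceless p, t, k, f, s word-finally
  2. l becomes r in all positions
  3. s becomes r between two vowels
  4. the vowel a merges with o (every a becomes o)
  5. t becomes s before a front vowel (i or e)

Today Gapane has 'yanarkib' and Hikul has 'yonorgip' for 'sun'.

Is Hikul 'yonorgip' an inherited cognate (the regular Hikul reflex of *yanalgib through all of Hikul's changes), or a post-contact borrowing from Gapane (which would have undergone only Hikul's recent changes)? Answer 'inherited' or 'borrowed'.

inherited

If inherited, *yanalgib would pass through all of Hikul's changes:
Hikul: *yanalgib > yanalgip > yanargip > yonorgip  (by final devoicing, unconditioned shift, vowel merger)
If borrowed from Gapane 'yanarkib' after the early changes, it would undergo only the recent ones:
  rule 4 (vowel merger): yanarkib → yonorkib
  rule 5 (palatalisation): no change (yonorkib)
  ⇒ as a loan: yonorkib
Hikul 'yonorgip' matches the inherited outcome exactly, so it is an inherited cognate, not a loan.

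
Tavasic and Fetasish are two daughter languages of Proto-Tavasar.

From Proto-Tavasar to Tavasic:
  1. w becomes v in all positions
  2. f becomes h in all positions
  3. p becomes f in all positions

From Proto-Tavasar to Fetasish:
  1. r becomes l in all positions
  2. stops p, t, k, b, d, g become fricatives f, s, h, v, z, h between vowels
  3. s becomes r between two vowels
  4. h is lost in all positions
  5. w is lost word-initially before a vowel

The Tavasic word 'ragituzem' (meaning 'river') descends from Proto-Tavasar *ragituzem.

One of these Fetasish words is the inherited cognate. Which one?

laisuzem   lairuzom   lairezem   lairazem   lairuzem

lairuzem

Fetasish: start from *ragituzem.
  rule 1 (unconditioned shift): ragituzem → lagituzem
  rule 2 (intervocalic lenition): lagituzem → lahisuzem
  rule 3 (rhotacism): lahisuzem → lahiruzem
  rule 4 (h-loss): lahiruzem → lairuzem
  rule 5: no change — lairuzem
  ⇒ Fetasish lairuzem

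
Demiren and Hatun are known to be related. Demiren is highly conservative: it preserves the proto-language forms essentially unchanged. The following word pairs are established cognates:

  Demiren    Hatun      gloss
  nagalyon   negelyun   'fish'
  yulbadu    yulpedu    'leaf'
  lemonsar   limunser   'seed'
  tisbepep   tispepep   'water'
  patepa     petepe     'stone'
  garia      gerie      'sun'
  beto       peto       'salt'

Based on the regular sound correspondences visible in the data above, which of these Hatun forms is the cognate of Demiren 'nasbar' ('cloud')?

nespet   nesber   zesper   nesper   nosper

nesper

nagalyon ~ negelyun, yulbadu ~ yulpedu — Demiren a corresponds to Hatun e after a consonant, before a consonant other than r, m, n, p, b, f, v.
yulbadu ~ yulpedu — Demiren b corresponds to Hatun p after a consonant, before a back vowel.
lemonsar ~ limunser, garia ~ gerie — Demiren a corresponds to Hatun e after a consonant, before r.
Applying these to Demiren 'nasbar':
  nasbar → nesbar   (a→e after a consonant, before a consonant other than r, m, n, p, b, f, v)
  nesbar → nespar   (b→p after a consonant, before a back vowel)
  nespar → nesper   (a→e after a consonant, before r)
So the Hatun cognate is 'nesper'.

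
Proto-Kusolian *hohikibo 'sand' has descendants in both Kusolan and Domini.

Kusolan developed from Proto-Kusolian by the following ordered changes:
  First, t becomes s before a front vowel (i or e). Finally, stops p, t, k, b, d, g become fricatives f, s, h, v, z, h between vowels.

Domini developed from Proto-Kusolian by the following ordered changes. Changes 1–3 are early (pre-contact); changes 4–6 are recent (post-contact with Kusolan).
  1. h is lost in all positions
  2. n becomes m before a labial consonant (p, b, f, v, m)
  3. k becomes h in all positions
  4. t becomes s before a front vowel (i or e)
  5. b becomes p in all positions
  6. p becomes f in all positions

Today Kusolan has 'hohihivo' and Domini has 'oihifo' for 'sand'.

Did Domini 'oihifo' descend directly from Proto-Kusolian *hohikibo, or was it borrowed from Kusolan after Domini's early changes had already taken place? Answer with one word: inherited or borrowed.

inherited

If inherited, *hohikibo would pass through all of Domini's changes:
Domini: *hohikibo > oikibo > oihibo > oihipo > oihifo  (by h-loss, unconditioned shift, unconditioned shift, unconditioned shift)
If borrowed from Kusolan 'hohihivo' after the early changes, it would undergo only the recent ones:
  rule 4 (palatalisation): no change (hohihivo)
  rule 5 (unconditioned shift): no change (hohihivo)
  rule 6 (unconditioned shift): no change (hohihivo)
  ⇒ as a loan: hohihivo
Domini 'oihifo' matches the inherited outcome exactly, so it is an inherited cognate, not a loan.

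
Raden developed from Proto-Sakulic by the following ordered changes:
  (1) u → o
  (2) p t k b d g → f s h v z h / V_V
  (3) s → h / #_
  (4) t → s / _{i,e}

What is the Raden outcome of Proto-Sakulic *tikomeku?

Raden: start from *tikomeku.
  rule 1 (vowel merger): tikomeku → tikomeko
  rule 2 (intervocalic lenition): tikomeko → tihomeho
  rule 3: no change — tihomeho
  rule 4 (palatalisation): tihomeho → sihomeho
  ⇒ Raden sihomeho

sihomeho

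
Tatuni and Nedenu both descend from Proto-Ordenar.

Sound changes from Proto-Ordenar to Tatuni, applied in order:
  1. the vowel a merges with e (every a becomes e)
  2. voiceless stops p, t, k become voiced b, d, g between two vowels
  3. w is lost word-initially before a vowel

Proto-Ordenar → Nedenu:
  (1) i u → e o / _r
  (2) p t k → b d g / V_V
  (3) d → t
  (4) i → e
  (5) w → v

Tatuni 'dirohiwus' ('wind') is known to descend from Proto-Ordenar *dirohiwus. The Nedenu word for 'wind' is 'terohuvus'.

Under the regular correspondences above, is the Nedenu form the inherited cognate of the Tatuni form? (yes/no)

Derive the expected Nedenu reflex of *dirohiwus:
Nedenu: *dirohiwus
  dirohiwus → derohiwus   [pre-rhotic lowering]
  derohiwus (rule 2 does not apply)
  derohiwus → terohiwus   [unconditioned shift]
  terohiwus → terohewus   [vowel merger]
  terohewus → terohevus   [unconditioned shift]
  giving Nedenu terohevus.
The regular Nedenu reflex would be 'terohevus', but the attested form is 'terohuvus'. The correspondence is irregular, so they are not cognates (the Nedenu form has a different source).

no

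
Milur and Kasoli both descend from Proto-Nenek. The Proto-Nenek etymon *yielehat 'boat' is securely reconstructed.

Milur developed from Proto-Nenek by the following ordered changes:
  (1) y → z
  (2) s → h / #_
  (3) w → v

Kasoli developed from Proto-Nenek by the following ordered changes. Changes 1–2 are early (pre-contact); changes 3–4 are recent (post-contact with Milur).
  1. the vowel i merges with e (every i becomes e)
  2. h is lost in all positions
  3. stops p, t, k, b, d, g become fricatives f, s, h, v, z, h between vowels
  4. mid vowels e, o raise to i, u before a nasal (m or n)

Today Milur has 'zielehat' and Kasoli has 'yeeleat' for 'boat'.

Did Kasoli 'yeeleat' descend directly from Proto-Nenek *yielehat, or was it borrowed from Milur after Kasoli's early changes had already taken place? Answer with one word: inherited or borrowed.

If inherited, *yielehat would pass through all of Kasoli's changes:
Kasoli: start from *yielehat.
  rule 1 (vowel merger): yielehat → yeelehat
  rule 2 (h-loss): yeelehat → yeeleat
  rule 3: no change — yeeleat
  rule 4: no change — yeeleat
  ⇒ Kasoli yeeleat
If borrowed from Milur 'zielehat' after the early changes, it would undergo only the recent ones:
  rule 3 (intervocalic lenition): no change (zielehat)
  rule 4 (pre-nasal raising): no change (zielehat)
  ⇒ as a loan: zielehat
Kasoli 'yeeleat' matches the inherited outcome exactly, so it is an inherited cognate, not a loan.

inherited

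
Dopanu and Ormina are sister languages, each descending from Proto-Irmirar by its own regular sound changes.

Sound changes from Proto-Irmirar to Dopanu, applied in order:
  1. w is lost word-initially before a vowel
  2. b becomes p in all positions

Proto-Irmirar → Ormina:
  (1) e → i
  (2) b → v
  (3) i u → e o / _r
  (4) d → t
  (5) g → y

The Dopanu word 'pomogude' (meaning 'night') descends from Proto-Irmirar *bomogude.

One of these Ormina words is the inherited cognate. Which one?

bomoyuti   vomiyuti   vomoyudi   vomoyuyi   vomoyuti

vomoyuti

Ormina: *bomogude
  bomogude → bomogudi   [vowel merger]
  bomogudi → vomogudi   [unconditioned shift]
  vomogudi (rule 3 does not apply)
  vomogudi → vomoguti   [unconditioned shift]
  vomoguti → vomoyuti   [unconditioned shift]
  giving Ormina vomoyuti.
Among the options, 'vomoyuti' alone shows every Ormina change applied in order.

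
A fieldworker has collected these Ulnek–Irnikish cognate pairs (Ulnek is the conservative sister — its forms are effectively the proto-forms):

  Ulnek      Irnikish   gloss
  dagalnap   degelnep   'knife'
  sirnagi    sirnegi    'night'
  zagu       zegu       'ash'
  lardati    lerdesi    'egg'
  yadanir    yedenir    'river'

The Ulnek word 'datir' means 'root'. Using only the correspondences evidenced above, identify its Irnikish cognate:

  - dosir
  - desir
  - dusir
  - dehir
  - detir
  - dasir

dagalnap ~ degelnep, sirnagi ~ sirnegi — Ulnek a corresponds to Irnikish e after a consonant, before a consonant other than r, m, n, p, b, f, v.
lardati ~ lerdesi — Ulnek t corresponds to Irnikish s between vowels (before a front vowel).
Applying these to Ulnek 'datir':
  datir → detir   (a→e after a consonant, before a consonant other than r, m, n, p, b, f, v)
  detir → desir   (t→s between vowels (before a front vowel))
So the Irnikish cognate is 'desir'.

desir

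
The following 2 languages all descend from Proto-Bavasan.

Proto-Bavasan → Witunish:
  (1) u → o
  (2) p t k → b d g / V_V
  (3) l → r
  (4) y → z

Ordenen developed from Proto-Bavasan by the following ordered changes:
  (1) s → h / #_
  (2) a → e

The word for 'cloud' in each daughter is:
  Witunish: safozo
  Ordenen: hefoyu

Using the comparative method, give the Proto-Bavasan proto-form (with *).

Position 6: Witunish has o, Ordenen has u. Ordenen preserves u here (none of its changes turn any other segment into u), so the proto-segment is *u.
Position 5: Witunish has z, Ordenen has y. Ordenen preserves y here (none of its changes turn any other segment into y), so the proto-segment is *y.
Position 2: Witunish has a, Ordenen has e. Witunish preserves a here (none of its changes turn any other segment into a), so the proto-segment is *a.
This points to *safoyu. Verify forward in each daughter:
Witunish: *safoyu > safoyo > safozo  (by vowel merger, unconditioned shift)
Ordenen: start from *safoyu.
  rule 1 (debuccalisation): safoyu → hafoyu
  rule 2 (vowel merger): hafoyu → hefoyu
  ⇒ Ordenen hefoyu
No other proto-form is consistent with every reflex, so the reconstruction is *safoyu.

*safoyu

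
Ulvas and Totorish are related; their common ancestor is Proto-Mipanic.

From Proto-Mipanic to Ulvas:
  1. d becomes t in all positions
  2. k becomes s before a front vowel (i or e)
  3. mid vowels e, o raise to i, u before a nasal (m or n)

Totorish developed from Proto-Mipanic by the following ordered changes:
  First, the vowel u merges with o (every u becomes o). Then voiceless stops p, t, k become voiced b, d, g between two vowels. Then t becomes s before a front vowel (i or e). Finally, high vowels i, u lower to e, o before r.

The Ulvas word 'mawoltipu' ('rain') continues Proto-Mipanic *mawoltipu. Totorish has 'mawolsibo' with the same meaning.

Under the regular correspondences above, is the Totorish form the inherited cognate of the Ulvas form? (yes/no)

yes

Derive the expected Totorish reflex of *mawoltipu:
Totorish: *mawoltipu > mawoltipo > mawoltibo > mawolsibo  (by vowel merger, intervocalic voicing, palatalisation)
Totorish 'mawolsibo' matches the regular reflex exactly, so the pair is cognate.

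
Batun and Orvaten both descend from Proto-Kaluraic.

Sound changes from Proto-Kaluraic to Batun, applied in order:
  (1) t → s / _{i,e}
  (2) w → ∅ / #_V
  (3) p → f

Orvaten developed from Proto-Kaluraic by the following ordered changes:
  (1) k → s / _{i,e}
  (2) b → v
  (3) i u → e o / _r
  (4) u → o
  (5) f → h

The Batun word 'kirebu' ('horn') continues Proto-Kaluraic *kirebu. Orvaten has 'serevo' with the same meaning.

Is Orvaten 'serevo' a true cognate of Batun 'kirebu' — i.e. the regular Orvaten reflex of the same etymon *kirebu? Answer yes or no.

yes

Derive the expected Orvaten reflex of *kirebu:
Orvaten: *kirebu
  kirebu → sirebu   [palatalisation]
  sirebu → sirevu   [unconditioned shift]
  sirevu → serevu   [pre-rhotic lowering]
  serevu → serevo   [vowel merger]
  serevo (rule 5 does not apply)
  giving Orvaten serevo.
Orvaten 'serevo' matches the regular reflex exactly, so the pair is cognate.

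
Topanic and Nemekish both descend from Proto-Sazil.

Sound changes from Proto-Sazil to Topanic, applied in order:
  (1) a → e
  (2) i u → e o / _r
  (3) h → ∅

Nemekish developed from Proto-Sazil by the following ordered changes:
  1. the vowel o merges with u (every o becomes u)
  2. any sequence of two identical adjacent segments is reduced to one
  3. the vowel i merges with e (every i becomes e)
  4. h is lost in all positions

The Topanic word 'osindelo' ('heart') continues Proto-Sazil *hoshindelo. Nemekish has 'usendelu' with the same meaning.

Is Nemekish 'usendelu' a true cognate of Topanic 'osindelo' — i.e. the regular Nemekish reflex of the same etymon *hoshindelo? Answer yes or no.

Derive the expected Nemekish reflex of *hoshindelo:
Nemekish: start from *hoshindelo.
  rule 1 (vowel merger): hoshindelo → hushindelu
  rule 2: no change — hushindelu
  rule 3 (vowel merger): hushindelu → hushendelu
  rule 4 (h-loss): hushendelu → usendelu
  ⇒ Nemekish usendelu
Nemekish 'usendelu' matches the regular reflex exactly, so the pair is cognate.

yes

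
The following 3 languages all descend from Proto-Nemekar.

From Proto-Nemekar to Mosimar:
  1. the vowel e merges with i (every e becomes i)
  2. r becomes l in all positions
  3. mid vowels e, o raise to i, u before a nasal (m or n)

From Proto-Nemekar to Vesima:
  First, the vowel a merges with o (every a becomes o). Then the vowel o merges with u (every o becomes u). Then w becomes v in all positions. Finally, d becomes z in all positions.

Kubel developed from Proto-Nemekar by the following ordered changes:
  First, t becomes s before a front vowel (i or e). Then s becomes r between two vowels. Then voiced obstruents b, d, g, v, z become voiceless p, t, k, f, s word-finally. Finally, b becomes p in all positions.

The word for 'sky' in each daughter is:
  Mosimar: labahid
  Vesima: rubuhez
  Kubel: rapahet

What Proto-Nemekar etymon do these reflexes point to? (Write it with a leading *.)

Position 1: Mosimar has l, Vesima has r, Kubel has r. Vesima preserves r here (none of its changes turn any other segment into r), so the proto-segment is *r.
Position 4: Mosimar has a, Vesima has u, Kubel has a. Mosimar preserves a here (none of its changes turn any other segment into a), so the proto-segment is *a.
Continuing position by position gives *rabahed; check it forward:
Mosimar: *rabahed > rabahid > labahid  (by vowel merger, unconditioned shift)
Vesima: *rabahed > robohed > rubuhed > rubuhez  (by vowel merger, vowel merger, unconditioned shift)
Kubel: *rabahed > rabahet > rapahet  (by final devoicing, unconditioned shift)
*rabahed is the unique common source.

*rabahed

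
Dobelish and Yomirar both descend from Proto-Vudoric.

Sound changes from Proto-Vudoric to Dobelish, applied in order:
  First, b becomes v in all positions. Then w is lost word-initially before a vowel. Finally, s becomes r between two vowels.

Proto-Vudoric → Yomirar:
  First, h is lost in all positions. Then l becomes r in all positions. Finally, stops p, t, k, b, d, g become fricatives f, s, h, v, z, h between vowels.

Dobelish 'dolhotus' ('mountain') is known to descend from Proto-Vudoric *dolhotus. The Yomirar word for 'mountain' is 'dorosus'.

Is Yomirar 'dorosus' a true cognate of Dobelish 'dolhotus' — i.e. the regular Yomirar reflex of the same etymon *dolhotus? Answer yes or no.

yes

Derive the expected Yomirar reflex of *dolhotus:
Yomirar: start from *dolhotus.
  rule 1 (h-loss): dolhotus → dolotus
  rule 2 (unconditioned shift): dolotus → dorotus
  rule 3 (intervocalic lenition): dorotus → dorosus
  ⇒ Yomirar dorosus
Yomirar 'dorosus' matches the regular reflex exactly, so the pair is cognate.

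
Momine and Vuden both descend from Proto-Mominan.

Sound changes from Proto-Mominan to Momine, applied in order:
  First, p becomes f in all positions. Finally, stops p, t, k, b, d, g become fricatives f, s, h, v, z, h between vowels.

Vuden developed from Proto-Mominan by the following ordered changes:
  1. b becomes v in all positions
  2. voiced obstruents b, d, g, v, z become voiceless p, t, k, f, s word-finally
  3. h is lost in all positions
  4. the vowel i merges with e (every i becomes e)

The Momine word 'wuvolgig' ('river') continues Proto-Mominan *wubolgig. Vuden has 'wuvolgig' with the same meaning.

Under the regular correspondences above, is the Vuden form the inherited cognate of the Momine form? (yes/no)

no

Derive the expected Vuden reflex of *wubolgig:
Vuden: *wubolgig > wuvolgig > wuvolgik > wuvolgek  (by unconditioned shift, final devoicing, vowel merger)
The regular Vuden reflex would be 'wuvolgek', but the attested form is 'wuvolgig'. The correspondence is irregular, so they are not cognates (the Vuden form has a different source).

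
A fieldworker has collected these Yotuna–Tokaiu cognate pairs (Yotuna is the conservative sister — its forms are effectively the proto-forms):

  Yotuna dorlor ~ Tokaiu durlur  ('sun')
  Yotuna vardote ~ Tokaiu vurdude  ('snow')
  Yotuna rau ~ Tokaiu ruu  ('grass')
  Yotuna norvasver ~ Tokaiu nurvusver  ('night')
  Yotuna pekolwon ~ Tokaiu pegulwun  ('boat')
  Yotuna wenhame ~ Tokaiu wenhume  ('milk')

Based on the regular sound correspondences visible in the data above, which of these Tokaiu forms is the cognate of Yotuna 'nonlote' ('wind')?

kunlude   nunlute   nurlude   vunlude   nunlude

nunlude

pekolwon ~ pegulwun — Yotuna o corresponds to Tokaiu u after a consonant, before a nasal.
vardote ~ vurdude, pekolwon ~ pegulwun — Yotuna o corresponds to Tokaiu u after a consonant, before a consonant other than r, m, n, p, b, f, v.
vardote ~ vurdude — Yotuna t corresponds to Tokaiu d between vowels (before a front vowel).
Applying these to Yotuna 'nonlote':
  nonlote → nunlote   (o→u after a consonant, before a nasal)
  nunlote → nunlute   (o→u after a consonant, before a consonant other than r, m, n, p, b, f, v)
  nunlute → nunlude   (t→d between vowels (before a front vowel))
So the Tokaiu cognate is 'nunlude'.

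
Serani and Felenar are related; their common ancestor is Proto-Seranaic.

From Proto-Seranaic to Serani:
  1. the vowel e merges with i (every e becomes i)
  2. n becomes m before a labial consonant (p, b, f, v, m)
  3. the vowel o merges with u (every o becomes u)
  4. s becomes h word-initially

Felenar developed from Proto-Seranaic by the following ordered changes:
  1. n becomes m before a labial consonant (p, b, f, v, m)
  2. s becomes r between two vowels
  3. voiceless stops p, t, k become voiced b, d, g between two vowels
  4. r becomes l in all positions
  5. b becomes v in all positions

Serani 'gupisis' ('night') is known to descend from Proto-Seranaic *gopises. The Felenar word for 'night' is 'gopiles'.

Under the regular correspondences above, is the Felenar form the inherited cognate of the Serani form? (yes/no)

no

Derive the expected Felenar reflex of *gopises:
Felenar: start from *gopises.
  rule 1: no change — gopises
  rule 2 (rhotacism): gopises → gopires
  rule 3 (intervocalic voicing): gopires → gobires
  rule 4 (unconditioned shift): gobires → gobiles
  rule 5 (unconditioned shift): gobiles → goviles
  ⇒ Felenar goviles
The regular Felenar reflex would be 'goviles', but the attested form is 'gopiles'. The correspondence is irregular, so they are not cognates (the Felenar form has a different source).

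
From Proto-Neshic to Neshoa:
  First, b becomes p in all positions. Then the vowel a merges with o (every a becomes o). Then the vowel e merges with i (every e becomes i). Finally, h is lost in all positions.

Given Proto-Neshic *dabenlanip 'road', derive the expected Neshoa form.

dopinlonip

Neshoa: start from *dabenlanip.
  rule 1 (unconditioned shift): dabenlanip → dapenlanip
  rule 2 (vowel merger): dapenlanip → dopenlonip
  rule 3 (vowel merger): dopenlonip → dopinlonip
  rule 4: no change — dopinlonip
  ⇒ Neshoa dopinlonip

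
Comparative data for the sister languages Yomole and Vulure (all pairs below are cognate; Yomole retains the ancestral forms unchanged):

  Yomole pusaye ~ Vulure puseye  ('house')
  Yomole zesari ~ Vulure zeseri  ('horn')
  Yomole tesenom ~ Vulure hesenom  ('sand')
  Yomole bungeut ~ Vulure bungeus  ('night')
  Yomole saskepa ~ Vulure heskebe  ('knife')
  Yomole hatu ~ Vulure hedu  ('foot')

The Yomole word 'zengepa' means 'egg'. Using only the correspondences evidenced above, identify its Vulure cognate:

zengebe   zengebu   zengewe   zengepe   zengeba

saskepa ~ heskebe — Yomole p corresponds to Vulure b between vowels (before a back vowel).
saskepa ~ heskebe — Yomole a corresponds to Vulure e word-finally.
Applying these to Yomole 'zengepa':
  zengepa → zengeba   (p→b between vowels (before a back vowel))
  zengeba → zengebe   (a→e word-finally)
So the Vulure cognate is 'zengebe'.

zengebe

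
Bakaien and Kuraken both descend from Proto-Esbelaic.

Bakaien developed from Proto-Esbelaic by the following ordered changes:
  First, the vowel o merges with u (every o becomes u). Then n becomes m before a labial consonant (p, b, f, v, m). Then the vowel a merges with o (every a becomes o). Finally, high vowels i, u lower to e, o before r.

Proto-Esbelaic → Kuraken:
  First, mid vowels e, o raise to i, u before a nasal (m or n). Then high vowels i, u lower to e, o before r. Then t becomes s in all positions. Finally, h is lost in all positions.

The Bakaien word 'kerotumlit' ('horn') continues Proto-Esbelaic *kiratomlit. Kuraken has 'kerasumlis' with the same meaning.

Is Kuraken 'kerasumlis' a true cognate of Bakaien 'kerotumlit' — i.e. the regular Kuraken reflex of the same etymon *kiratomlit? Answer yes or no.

yes

Derive the expected Kuraken reflex of *kiratomlit:
Kuraken: *kiratomlit
  kiratomlit → kiratumlit   [pre-nasal raising]
  kiratumlit → keratumlit   [pre-rhotic lowering]
  keratumlit → kerasumlis   [unconditioned shift]
  kerasumlis (rule 4 does not apply)
  giving Kuraken kerasumlis.
Kuraken 'kerasumlis' matches the regular reflex exactly, so the pair is cognate.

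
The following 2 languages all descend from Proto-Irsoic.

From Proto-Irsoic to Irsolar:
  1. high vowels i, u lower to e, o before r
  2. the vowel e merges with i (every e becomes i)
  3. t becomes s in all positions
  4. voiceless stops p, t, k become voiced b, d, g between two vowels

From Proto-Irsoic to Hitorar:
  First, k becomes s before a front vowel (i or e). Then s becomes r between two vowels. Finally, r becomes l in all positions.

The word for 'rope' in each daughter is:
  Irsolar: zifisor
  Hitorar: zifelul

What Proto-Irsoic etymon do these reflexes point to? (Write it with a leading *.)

*zifesur

Position 5: Irsolar has s, Hitorar has l. Taking the neighbouring segments as reconstructed: Irsolar s could go back to *t or *s; Hitorar l could go back to *s or *l or *r — the one source consistent with every daughter is *s.
Position 7: Irsolar has r, Hitorar has l. Irsolar preserves r here (none of its changes turn any other segment into r), so the proto-segment is *r.
Verify the candidate proto-form against each daughter:
Irsolar: *zifesur > zifesor > zifisor  (by pre-rhotic lowering, vowel merger)
Hitorar: start from *zifesur.
  rule 1: no change — zifesur
  rule 2 (rhotacism): zifesur → ziferur
  rule 3 (unconditioned shift): ziferur → zifelul
  ⇒ Hitorar zifelul
*zifesur is the unique common source.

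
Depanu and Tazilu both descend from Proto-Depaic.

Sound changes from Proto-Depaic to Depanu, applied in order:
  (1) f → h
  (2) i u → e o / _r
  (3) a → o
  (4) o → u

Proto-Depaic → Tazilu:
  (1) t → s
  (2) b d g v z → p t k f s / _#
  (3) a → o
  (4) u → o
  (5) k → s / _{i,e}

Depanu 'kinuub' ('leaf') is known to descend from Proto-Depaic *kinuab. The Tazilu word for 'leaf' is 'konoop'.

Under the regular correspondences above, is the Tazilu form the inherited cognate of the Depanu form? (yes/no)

no

Derive the expected Tazilu reflex of *kinuab:
Tazilu: *kinuab > kinuap > kinuop > kinoop > sinoop  (by final devoicing, vowel merger, vowel merger, palatalisation)
The regular Tazilu reflex would be 'sinoop', but the attested form is 'konoop'. The correspondence is irregular, so they are not cognates (the Tazilu form has a different source).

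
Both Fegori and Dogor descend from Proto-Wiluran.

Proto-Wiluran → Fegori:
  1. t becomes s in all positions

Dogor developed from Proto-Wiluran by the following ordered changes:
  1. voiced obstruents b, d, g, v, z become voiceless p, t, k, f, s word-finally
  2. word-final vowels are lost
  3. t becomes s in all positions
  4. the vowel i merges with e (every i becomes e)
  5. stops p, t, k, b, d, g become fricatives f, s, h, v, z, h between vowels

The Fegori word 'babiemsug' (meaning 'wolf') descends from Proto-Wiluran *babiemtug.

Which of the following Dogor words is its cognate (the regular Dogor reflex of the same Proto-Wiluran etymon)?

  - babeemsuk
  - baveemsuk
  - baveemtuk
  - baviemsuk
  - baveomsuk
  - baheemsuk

baveemsuk

Dogor: *babiemtug
  babiemtug → babiemtuk   [final devoicing]
  babiemtuk (rule 2 does not apply)
  babiemtuk → babiemsuk   [unconditioned shift]
  babiemsuk → babeemsuk   [vowel merger]
  babeemsuk → baveemsuk   [intervocalic lenition]
  giving Dogor baveemsuk.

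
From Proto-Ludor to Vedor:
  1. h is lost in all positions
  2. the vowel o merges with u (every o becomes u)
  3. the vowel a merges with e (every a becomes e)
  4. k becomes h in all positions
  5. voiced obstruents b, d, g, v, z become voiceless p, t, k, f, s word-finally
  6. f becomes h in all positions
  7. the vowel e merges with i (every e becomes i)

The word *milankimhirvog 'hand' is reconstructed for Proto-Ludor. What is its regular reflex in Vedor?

Vedor: start from *milankimhirvog.
  rule 1 (h-loss): milankimhirvog → milankimirvog
  rule 2 (vowel merger): milankimirvog → milankimirvug
  rule 3 (vowel merger): milankimirvug → milenkimirvug
  rule 4 (unconditioned shift): milenkimirvug → milenhimirvug
  rule 5 (final devoicing): milenhimirvug → milenhimirvuk
  rule 6: no change — milenhimirvuk
  rule 7 (vowel merger): milenhimirvuk → milinhimirvuk
  ⇒ Vedor milinhimirvuk

milinhimirvuk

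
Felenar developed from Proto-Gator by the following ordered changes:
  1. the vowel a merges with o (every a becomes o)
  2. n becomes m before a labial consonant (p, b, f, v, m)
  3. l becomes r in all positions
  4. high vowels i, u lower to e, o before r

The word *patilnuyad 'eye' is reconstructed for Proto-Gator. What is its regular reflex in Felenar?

poternuyod

Felenar: start from *patilnuyad.
  rule 1 (vowel merger): patilnuyad → potilnuyod
  rule 2: no change — potilnuyod
  rule 3 (unconditioned shift): potilnuyod → potirnuyod
  rule 4 (pre-rhotic lowering): potirnuyod → poternuyod
  ⇒ Felenar poternuyod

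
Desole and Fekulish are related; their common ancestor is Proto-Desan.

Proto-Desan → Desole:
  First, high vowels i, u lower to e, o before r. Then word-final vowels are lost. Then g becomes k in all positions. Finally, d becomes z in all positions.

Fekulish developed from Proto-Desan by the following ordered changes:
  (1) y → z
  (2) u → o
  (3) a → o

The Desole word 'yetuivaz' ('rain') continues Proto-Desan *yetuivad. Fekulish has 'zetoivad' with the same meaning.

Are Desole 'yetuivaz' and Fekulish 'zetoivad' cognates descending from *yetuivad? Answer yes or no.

no

Derive the expected Fekulish reflex of *yetuivad:
Fekulish: *yetuivad
  yetuivad → zetuivad   [unconditioned shift]
  zetuivad → zetoivad   [vowel merger]
  zetoivad → zetoivod   [vowel merger]
  giving Fekulish zetoivod.
The regular Fekulish reflex would be 'zetoivod', but the attested form is 'zetoivad'. The correspondence is irregular, so they are not cognates (the Fekulish form has a different source).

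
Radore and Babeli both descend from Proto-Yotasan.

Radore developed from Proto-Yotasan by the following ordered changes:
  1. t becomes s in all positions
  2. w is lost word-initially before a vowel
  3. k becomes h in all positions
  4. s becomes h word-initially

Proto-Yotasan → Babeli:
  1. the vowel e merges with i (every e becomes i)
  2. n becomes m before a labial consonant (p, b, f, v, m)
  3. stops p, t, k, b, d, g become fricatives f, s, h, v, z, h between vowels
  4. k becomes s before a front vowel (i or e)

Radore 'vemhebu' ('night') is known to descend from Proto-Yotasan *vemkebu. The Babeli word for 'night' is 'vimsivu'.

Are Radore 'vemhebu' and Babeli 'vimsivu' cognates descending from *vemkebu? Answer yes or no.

yes

Derive the expected Babeli reflex of *vemkebu:
Babeli: *vemkebu > vimkibu > vimkivu > vimsivu  (by vowel merger, intervocalic lenition, palatalisation)
Babeli 'vimsivu' matches the regular reflex exactly, so the pair is cognate.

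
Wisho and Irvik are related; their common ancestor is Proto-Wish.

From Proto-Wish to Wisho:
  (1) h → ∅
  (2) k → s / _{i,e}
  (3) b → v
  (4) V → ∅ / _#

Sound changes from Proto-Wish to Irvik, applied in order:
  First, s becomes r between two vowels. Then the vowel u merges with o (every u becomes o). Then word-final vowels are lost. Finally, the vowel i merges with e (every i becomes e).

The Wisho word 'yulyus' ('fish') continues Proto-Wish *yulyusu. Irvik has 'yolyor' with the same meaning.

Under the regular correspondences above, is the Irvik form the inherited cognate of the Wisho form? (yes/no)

Derive the expected Irvik reflex of *yulyusu:
Irvik: *yulyusu > yulyuru > yolyoro > yolyor  (by rhotacism, vowel merger, apocope)
Irvik 'yolyor' matches the regular reflex exactly, so the pair is cognate.

yes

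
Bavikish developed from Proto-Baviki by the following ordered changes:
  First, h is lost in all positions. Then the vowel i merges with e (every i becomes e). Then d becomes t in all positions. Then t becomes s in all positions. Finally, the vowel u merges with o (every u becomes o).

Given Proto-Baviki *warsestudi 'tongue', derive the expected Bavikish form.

Bavikish: *warsestudi > warsestude > warsestute > warsessuse > warsessose  (by vowel merger, unconditioned shift, unconditioned shift, vowel merger)

warsessose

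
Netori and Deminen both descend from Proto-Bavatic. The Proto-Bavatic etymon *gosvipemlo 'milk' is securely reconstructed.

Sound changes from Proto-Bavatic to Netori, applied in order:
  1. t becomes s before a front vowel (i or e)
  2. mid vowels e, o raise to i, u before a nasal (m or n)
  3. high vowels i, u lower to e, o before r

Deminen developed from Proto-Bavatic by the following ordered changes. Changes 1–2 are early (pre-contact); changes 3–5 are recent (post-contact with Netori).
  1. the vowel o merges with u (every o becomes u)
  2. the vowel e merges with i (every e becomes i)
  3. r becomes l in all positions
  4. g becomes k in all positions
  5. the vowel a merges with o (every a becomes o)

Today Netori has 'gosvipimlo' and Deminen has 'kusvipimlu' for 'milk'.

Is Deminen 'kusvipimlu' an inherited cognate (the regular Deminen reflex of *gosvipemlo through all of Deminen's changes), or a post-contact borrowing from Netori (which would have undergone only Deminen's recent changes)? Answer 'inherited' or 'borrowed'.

If inherited, *gosvipemlo would pass through all of Deminen's changes:
Deminen: *gosvipemlo > gusvipemlu > gusvipimlu > kusvipimlu  (by vowel merger, vowel merger, unconditioned shift)
If borrowed from Netori 'gosvipimlo' after the early changes, it would undergo only the recent ones:
  rule 3 (unconditioned shift): no change (gosvipimlo)
  rule 4 (unconditioned shift): gosvipimlo → kosvipimlo
  rule 5 (vowel merger): no change (kosvipimlo)
  ⇒ as a loan: kosvipimlo
Deminen 'kusvipimlu' matches the inherited outcome exactly, so it is an inherited cognate, not a loan.

inherited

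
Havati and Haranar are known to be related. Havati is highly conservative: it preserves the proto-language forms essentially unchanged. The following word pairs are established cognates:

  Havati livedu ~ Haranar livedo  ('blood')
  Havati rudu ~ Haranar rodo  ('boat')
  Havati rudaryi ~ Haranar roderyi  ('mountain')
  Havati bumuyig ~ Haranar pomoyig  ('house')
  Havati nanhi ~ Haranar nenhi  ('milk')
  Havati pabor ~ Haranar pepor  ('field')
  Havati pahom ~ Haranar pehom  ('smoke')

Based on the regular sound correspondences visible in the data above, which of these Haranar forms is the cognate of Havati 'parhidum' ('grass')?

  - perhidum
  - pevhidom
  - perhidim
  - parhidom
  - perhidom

perhidom

rudaryi ~ roderyi — Havati a corresponds to Haranar e after a consonant, before r.
bumuyig ~ pomoyig — Havati u corresponds to Haranar o after a consonant, before a nasal.
Applying these to Havati 'parhidum':
  parhidum → perhidum   (a→e after a consonant, before r)
  perhidum → perhidom   (u→o after a consonant, before a nasal)
So the Haranar cognate is 'perhidom'.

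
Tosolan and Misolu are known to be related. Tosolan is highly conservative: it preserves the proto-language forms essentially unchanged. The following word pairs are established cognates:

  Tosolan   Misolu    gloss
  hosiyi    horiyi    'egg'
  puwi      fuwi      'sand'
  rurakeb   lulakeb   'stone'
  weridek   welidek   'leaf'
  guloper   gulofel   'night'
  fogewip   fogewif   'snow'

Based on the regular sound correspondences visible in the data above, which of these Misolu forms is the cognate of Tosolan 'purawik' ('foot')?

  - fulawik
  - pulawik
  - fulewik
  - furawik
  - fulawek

fulawik

puwi ~ fuwi — Tosolan p corresponds to Misolu f word-initially before a back vowel.
rurakeb ~ lulakeb — Tosolan r corresponds to Misolu l between vowels (before a back vowel).
Applying these to Tosolan 'purawik':
  purawik → furawik   (p→f word-initially before a back vowel)
  furawik → fulawik   (r→l between vowels (before a back vowel))
So the Misolu cognate is 'fulawik'.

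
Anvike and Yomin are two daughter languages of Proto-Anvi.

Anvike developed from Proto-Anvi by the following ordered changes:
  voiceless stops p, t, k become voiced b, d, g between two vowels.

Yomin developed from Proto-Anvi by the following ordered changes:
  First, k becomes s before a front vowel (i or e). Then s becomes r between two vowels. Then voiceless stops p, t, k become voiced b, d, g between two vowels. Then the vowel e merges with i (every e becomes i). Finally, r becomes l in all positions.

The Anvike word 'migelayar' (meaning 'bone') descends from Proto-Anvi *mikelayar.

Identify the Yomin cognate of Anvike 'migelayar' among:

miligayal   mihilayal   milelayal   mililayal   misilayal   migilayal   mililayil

Yomin: *mikelayar > miselayar > mirelayar > mirilayar > mililayal  (by palatalisation, rhotacism, vowel merger, unconditioned shift)
Only 'mililayal' matches the regular Yomin development of *mikelayar.

mililayal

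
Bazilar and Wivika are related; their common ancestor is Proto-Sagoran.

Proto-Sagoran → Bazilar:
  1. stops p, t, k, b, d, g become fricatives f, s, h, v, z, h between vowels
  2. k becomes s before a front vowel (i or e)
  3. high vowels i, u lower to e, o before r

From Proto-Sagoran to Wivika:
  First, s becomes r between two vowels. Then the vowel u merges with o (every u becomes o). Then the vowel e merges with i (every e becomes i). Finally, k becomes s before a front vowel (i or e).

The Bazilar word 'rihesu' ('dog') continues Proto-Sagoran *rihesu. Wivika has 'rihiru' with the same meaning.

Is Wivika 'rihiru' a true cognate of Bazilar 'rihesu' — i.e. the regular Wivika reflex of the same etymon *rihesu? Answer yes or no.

no

Derive the expected Wivika reflex of *rihesu:
Wivika: *rihesu > riheru > rihero > rihiro  (by rhotacism, vowel merger, vowel merger)
The regular Wivika reflex would be 'rihiro', but the attested form is 'rihiru'. The correspondence is irregular, so they are not cognates (the Wivika form has a different source).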